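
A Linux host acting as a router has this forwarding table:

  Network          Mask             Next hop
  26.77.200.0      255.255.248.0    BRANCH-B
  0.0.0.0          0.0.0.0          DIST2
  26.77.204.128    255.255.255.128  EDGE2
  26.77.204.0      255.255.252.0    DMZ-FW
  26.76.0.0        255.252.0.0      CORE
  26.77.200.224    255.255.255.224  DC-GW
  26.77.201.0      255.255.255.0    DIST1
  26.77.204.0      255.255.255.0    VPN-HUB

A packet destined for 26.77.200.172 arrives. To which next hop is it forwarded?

BRANCH-B

Routes whose prefix contains 26.77.200.172:
  0.0.0.0/0 (default, matches everything) -> DIST2
  26.76.0.0/14 (26.76.0.0 - 26.79.255.255) -> CORE
  26.77.200.0/21 (26.77.200.0 - 26.77.207.255) -> BRANCH-B
More-specific entries that do NOT match:
  26.77.200.224/27 (26.77.200.224 - 26.77.200.255) does not contain 26.77.200.172
  26.77.204.128/25 (26.77.204.128 - 26.77.204.255) does not contain 26.77.200.172
  26.77.201.0/24 (26.77.201.0 - 26.77.201.255) does not contain 26.77.200.172
  26.77.204.0/24 (26.77.204.0 - 26.77.204.255) does not contain 26.77.200.172
  26.77.204.0/22 (26.77.204.0 - 26.77.207.255) does not contain 26.77.200.172
Longest matching prefix is /21 -> next hop BRANCH-B.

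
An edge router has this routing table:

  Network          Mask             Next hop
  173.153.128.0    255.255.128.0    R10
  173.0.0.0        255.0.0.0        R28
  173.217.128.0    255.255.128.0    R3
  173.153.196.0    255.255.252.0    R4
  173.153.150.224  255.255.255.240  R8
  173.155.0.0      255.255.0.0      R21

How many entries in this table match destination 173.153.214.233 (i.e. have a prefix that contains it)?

Prefixes containing 173.153.214.233:
  173.0.0.0/8 (173.0.0.0 - 173.255.255.255)
  173.153.128.0/17 (173.153.128.0 - 173.153.255.255)
Total matching entries: 2.

2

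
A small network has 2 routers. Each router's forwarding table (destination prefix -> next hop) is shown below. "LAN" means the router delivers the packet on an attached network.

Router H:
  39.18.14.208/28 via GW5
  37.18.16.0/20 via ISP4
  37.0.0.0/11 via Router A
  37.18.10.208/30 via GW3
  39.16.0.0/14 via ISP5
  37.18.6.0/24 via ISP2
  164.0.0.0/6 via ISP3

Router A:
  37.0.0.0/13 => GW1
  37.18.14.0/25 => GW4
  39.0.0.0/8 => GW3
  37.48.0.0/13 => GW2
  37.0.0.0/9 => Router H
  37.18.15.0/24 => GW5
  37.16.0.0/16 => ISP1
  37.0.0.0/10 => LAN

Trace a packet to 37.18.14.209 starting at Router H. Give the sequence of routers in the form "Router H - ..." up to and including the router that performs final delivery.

At Router H: longest match for 37.18.14.209 is 37.0.0.0/11 -> Router A
At Router A: longest match for 37.18.14.209 is 37.0.0.0/10 -> LAN

Router H - Router A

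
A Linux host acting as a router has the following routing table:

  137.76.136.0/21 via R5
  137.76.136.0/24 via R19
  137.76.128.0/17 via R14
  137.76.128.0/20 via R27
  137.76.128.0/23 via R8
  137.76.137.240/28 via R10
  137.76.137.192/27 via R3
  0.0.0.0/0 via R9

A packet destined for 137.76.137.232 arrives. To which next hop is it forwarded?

R5

Routes whose prefix contains 137.76.137.232:
  0.0.0.0/0 (default, matches everything) -> R9
  137.76.128.0/17 (137.76.128.0 - 137.76.255.255) -> R14
  137.76.128.0/20 (137.76.128.0 - 137.76.143.255) -> R27
  137.76.136.0/21 (137.76.136.0 - 137.76.143.255) -> R5
More-specific entries that do NOT match:
  137.76.137.240/28 (137.76.137.240 - 137.76.137.255) does not contain 137.76.137.232
  137.76.137.192/27 (137.76.137.192 - 137.76.137.223) does not contain 137.76.137.232
  137.76.136.0/24 (137.76.136.0 - 137.76.136.255) does not contain 137.76.137.232
  137.76.128.0/23 (137.76.128.0 - 137.76.129.255) does not contain 137.76.137.232
Longest matching prefix is /21 -> next hop R5.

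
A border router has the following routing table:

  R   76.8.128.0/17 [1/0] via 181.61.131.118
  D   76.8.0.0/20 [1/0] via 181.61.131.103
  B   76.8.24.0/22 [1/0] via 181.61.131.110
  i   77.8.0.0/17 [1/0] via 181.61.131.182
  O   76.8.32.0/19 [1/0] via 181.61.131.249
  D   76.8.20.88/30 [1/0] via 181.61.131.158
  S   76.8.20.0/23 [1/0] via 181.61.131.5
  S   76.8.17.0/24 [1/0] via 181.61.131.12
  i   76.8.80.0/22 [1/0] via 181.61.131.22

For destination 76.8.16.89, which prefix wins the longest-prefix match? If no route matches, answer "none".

none

76.8.16.89 is outside every listed prefix and there is no default route.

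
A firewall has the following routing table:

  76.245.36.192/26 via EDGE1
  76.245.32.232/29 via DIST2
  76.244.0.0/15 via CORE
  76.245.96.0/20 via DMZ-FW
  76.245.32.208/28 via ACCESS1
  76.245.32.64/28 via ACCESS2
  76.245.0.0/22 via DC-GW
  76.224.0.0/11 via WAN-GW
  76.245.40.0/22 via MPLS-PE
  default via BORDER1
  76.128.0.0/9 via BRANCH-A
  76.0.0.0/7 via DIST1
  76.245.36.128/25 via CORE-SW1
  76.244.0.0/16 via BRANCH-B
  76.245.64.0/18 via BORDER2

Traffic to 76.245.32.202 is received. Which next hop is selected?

Routes whose prefix contains 76.245.32.202:
  0.0.0.0/0 (default, matches everything) -> BORDER1
  76.0.0.0/7 (76.0.0.0 - 77.255.255.255) -> DIST1
  76.128.0.0/9 (76.128.0.0 - 76.255.255.255) -> BRANCH-A
  76.224.0.0/11 (76.224.0.0 - 76.255.255.255) -> WAN-GW
  76.244.0.0/15 (76.244.0.0 - 76.245.255.255) -> CORE
More-specific entries that do NOT match:
  76.245.32.232/29 (76.245.32.232 - 76.245.32.239) does not contain 76.245.32.202
  76.245.32.208/28 (76.245.32.208 - 76.245.32.223) does not contain 76.245.32.202
  76.245.32.64/28 (76.245.32.64 - 76.245.32.79) does not contain 76.245.32.202
  76.245.36.192/26 (76.245.36.192 - 76.245.36.255) does not contain 76.245.32.202
  76.245.36.128/25 (76.245.36.128 - 76.245.36.255) does not contain 76.245.32.202
  76.245.0.0/22 (76.245.0.0 - 76.245.3.255) does not contain 76.245.32.202
  76.245.40.0/22 (76.245.40.0 - 76.245.43.255) does not contain 76.245.32.202
  76.245.96.0/20 (76.245.96.0 - 76.245.111.255) does not contain 76.245.32.202
  76.245.64.0/18 (76.245.64.0 - 76.245.127.255) does not contain 76.245.32.202
  76.244.0.0/16 (76.244.0.0 - 76.244.255.255) does not contain 76.245.32.202
Longest matching prefix is /15 -> next hop CORE.

CORE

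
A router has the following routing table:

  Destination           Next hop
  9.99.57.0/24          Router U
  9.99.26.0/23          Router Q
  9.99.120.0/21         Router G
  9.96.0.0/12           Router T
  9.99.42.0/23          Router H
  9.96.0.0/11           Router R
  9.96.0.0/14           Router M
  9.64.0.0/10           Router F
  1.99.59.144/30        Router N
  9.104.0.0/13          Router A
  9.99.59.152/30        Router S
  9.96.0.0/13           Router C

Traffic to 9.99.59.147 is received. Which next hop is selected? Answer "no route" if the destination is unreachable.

Router M

Routes whose prefix contains 9.99.59.147:
  9.64.0.0/10 (9.64.0.0 - 9.127.255.255) -> Router F
  9.96.0.0/11 (9.96.0.0 - 9.127.255.255) -> Router R
  9.96.0.0/12 (9.96.0.0 - 9.111.255.255) -> Router T
  9.96.0.0/13 (9.96.0.0 - 9.103.255.255) -> Router C
  9.96.0.0/14 (9.96.0.0 - 9.99.255.255) -> Router M
More-specific entries that do NOT match:
  1.99.59.144/30 (1.99.59.144 - 1.99.59.147) does not contain 9.99.59.147
  9.99.59.152/30 (9.99.59.152 - 9.99.59.155) does not contain 9.99.59.147
  9.99.57.0/24 (9.99.57.0 - 9.99.57.255) does not contain 9.99.59.147
  9.99.26.0/23 (9.99.26.0 - 9.99.27.255) does not contain 9.99.59.147
  9.99.42.0/23 (9.99.42.0 - 9.99.43.255) does not contain 9.99.59.147
  9.99.120.0/21 (9.99.120.0 - 9.99.127.255) does not contain 9.99.59.147
Longest matching prefix is /14 -> next hop Router M.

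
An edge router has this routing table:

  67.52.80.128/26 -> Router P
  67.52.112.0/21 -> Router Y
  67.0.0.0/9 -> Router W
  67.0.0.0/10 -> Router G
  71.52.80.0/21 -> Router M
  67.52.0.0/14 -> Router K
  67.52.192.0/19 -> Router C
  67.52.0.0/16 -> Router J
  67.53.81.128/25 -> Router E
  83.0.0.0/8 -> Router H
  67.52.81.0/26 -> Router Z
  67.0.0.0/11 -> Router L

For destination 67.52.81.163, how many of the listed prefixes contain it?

4

Prefixes containing 67.52.81.163:
  67.0.0.0/9 (67.0.0.0 - 67.127.255.255)
  67.0.0.0/10 (67.0.0.0 - 67.63.255.255)
  67.52.0.0/14 (67.52.0.0 - 67.55.255.255)
  67.52.0.0/16 (67.52.0.0 - 67.52.255.255)
Total matching entries: 4.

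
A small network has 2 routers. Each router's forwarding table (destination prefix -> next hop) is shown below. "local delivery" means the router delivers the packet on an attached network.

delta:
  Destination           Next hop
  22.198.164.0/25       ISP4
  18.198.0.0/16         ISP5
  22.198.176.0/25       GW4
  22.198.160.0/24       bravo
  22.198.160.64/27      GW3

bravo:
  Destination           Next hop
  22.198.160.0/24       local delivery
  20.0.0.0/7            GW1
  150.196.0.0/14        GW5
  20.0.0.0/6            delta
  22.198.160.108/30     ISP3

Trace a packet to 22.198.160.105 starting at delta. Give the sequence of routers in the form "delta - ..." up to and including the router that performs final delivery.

delta - bravo

At delta: longest match for 22.198.160.105 is 22.198.160.0/24 -> bravo
At bravo: longest match for 22.198.160.105 is 22.198.160.0/24 -> local delivery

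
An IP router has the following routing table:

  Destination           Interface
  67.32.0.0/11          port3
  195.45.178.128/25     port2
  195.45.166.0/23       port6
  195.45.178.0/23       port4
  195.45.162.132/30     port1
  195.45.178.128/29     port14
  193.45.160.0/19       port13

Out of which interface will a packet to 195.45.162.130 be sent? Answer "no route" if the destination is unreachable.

no route

No entry's prefix contains 195.45.162.130; there is no default route.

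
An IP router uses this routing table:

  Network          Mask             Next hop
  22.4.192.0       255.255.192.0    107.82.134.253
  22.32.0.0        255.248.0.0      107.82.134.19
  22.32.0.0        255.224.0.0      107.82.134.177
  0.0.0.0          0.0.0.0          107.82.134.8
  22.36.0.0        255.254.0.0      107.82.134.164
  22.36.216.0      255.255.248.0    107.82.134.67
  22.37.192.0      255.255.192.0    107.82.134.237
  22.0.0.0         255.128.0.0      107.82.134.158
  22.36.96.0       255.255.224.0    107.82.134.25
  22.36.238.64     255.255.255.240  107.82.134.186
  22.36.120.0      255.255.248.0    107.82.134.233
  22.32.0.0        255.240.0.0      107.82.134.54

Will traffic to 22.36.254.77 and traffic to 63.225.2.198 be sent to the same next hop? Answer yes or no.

22.36.254.77: longest match 22.36.0.0/15 -> 107.82.134.164
63.225.2.198: longest match 0.0.0.0/0 -> 107.82.134.8

no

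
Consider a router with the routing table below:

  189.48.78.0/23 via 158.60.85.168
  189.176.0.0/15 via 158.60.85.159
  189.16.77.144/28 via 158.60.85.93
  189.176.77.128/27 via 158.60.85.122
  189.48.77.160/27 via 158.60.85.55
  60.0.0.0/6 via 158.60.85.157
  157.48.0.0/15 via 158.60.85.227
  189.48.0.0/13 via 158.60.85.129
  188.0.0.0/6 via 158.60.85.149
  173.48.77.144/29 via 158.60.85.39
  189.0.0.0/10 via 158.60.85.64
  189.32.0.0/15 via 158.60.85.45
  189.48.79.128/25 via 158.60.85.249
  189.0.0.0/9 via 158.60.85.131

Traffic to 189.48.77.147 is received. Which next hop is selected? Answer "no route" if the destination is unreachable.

Routes whose prefix contains 189.48.77.147:
  188.0.0.0/6 (188.0.0.0 - 191.255.255.255) -> 158.60.85.149
  189.0.0.0/9 (189.0.0.0 - 189.127.255.255) -> 158.60.85.131
  189.0.0.0/10 (189.0.0.0 - 189.63.255.255) -> 158.60.85.64
  189.48.0.0/13 (189.48.0.0 - 189.55.255.255) -> 158.60.85.129
More-specific entries that do NOT match:
  173.48.77.144/29 (173.48.77.144 - 173.48.77.151) does not contain 189.48.77.147
  189.16.77.144/28 (189.16.77.144 - 189.16.77.159) does not contain 189.48.77.147
  189.176.77.128/27 (189.176.77.128 - 189.176.77.159) does not contain 189.48.77.147
  189.48.77.160/27 (189.48.77.160 - 189.48.77.191) does not contain 189.48.77.147
  189.48.79.128/25 (189.48.79.128 - 189.48.79.255) does not contain 189.48.77.147
  189.48.78.0/23 (189.48.78.0 - 189.48.79.255) does not contain 189.48.77.147
  189.176.0.0/15 (189.176.0.0 - 189.177.255.255) does not contain 189.48.77.147
  157.48.0.0/15 (157.48.0.0 - 157.49.255.255) does not contain 189.48.77.147
  189.32.0.0/15 (189.32.0.0 - 189.33.255.255) does not contain 189.48.77.147
Longest matching prefix is /13 -> next hop 158.60.85.129.

158.60.85.129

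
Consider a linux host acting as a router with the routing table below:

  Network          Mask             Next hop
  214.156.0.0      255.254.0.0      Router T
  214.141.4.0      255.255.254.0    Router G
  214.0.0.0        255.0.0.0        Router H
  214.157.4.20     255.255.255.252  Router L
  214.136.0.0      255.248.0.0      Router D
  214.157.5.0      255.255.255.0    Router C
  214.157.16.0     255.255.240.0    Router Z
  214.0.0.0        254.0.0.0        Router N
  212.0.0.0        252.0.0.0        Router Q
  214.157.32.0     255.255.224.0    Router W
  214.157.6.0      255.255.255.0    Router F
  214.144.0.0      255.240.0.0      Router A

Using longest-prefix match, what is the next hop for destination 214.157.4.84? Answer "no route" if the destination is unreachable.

Routes whose prefix contains 214.157.4.84:
  212.0.0.0/6 (212.0.0.0 - 215.255.255.255) -> Router Q
  214.0.0.0/7 (214.0.0.0 - 215.255.255.255) -> Router N
  214.0.0.0/8 (214.0.0.0 - 214.255.255.255) -> Router H
  214.144.0.0/12 (214.144.0.0 - 214.159.255.255) -> Router A
  214.156.0.0/15 (214.156.0.0 - 214.157.255.255) -> Router T
More-specific entries that do NOT match:
  214.157.4.20/30 (214.157.4.20 - 214.157.4.23) does not contain 214.157.4.84
  214.157.5.0/24 (214.157.5.0 - 214.157.5.255) does not contain 214.157.4.84
  214.157.6.0/24 (214.157.6.0 - 214.157.6.255) does not contain 214.157.4.84
  214.141.4.0/23 (214.141.4.0 - 214.141.5.255) does not contain 214.157.4.84
  214.157.16.0/20 (214.157.16.0 - 214.157.31.255) does not contain 214.157.4.84
  214.157.32.0/19 (214.157.32.0 - 214.157.63.255) does not contain 214.157.4.84
Longest matching prefix is /15 -> next hop Router T.

Router T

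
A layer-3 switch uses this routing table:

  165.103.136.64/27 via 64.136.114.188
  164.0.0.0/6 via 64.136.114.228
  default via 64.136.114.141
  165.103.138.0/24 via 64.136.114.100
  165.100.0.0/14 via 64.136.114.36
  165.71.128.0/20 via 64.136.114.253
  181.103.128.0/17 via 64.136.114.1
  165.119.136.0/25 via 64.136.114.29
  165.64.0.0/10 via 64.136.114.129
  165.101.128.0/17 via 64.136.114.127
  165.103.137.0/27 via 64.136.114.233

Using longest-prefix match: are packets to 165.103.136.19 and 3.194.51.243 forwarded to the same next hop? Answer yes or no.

no

165.103.136.19: longest match 165.100.0.0/14 -> 64.136.114.36
3.194.51.243: longest match 0.0.0.0/0 -> 64.136.114.141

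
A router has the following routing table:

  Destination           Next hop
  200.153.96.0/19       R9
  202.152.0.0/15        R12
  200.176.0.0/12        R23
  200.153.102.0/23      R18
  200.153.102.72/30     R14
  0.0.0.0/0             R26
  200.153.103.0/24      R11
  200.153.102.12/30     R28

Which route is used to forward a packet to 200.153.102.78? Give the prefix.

200.153.102.0/23

Entries matching 200.153.102.78:
  0.0.0.0/0 (default, matches everything)
  200.153.96.0/19 (200.153.96.0 - 200.153.127.255)
  200.153.102.0/23 (200.153.102.0 - 200.153.103.255)
Most specific is 200.153.102.0/23.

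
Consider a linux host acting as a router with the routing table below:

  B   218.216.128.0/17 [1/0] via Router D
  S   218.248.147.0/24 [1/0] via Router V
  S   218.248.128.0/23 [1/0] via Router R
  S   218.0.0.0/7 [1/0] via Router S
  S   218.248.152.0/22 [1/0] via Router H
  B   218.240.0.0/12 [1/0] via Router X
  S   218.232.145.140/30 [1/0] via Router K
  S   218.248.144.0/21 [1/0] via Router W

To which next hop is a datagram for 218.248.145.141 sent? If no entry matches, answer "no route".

Routes whose prefix contains 218.248.145.141:
  218.0.0.0/7 (218.0.0.0 - 219.255.255.255) -> Router S
  218.240.0.0/12 (218.240.0.0 - 218.255.255.255) -> Router X
  218.248.144.0/21 (218.248.144.0 - 218.248.151.255) -> Router W
More-specific entries that do NOT match:
  218.232.145.140/30 (218.232.145.140 - 218.232.145.143) does not contain 218.248.145.141
  218.248.147.0/24 (218.248.147.0 - 218.248.147.255) does not contain 218.248.145.141
  218.248.128.0/23 (218.248.128.0 - 218.248.129.255) does not contain 218.248.145.141
  218.248.152.0/22 (218.248.152.0 - 218.248.155.255) does not contain 218.248.145.141
Longest matching prefix is /21 -> next hop Router W.

Router W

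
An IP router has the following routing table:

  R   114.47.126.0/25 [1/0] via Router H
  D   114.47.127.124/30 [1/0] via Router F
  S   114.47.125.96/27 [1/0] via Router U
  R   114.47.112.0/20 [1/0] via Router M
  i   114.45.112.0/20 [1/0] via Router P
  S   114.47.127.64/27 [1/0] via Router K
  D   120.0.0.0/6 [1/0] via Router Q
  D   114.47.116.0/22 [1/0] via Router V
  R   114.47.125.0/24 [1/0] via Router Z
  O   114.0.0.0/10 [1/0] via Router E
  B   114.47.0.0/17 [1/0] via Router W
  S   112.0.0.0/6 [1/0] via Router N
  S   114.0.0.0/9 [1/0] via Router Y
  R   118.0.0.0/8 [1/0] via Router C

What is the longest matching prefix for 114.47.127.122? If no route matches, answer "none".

Entries matching 114.47.127.122:
  112.0.0.0/6 (112.0.0.0 - 115.255.255.255)
  114.0.0.0/9 (114.0.0.0 - 114.127.255.255)
  114.0.0.0/10 (114.0.0.0 - 114.63.255.255)
  114.47.0.0/17 (114.47.0.0 - 114.47.127.255)
  114.47.112.0/20 (114.47.112.0 - 114.47.127.255)
Most specific is 114.47.112.0/20.

114.47.112.0/20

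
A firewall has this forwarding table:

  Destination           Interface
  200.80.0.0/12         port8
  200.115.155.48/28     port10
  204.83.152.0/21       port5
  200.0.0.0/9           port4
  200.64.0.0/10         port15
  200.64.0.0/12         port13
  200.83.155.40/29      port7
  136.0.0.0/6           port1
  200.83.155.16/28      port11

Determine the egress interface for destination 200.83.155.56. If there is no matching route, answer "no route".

Routes whose prefix contains 200.83.155.56:
  200.0.0.0/9 (200.0.0.0 - 200.127.255.255) -> port4
  200.64.0.0/10 (200.64.0.0 - 200.127.255.255) -> port15
  200.80.0.0/12 (200.80.0.0 - 200.95.255.255) -> port8
More-specific entries that do NOT match:
  200.83.155.40/29 (200.83.155.40 - 200.83.155.47) does not contain 200.83.155.56
  200.115.155.48/28 (200.115.155.48 - 200.115.155.63) does not contain 200.83.155.56
  200.83.155.16/28 (200.83.155.16 - 200.83.155.31) does not contain 200.83.155.56
  204.83.152.0/21 (204.83.152.0 - 204.83.159.255) does not contain 200.83.155.56
Longest matching prefix is /12 -> interface port8.

port8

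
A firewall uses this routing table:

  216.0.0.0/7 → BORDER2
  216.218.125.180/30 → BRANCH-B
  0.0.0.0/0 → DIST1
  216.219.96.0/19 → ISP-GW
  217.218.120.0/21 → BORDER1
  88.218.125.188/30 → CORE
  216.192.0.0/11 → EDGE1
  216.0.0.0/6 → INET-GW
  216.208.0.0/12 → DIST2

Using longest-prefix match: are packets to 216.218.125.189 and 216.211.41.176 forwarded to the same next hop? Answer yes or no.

yes

216.218.125.189: longest match 216.208.0.0/12 -> DIST2
216.211.41.176: longest match 216.208.0.0/12 -> DIST2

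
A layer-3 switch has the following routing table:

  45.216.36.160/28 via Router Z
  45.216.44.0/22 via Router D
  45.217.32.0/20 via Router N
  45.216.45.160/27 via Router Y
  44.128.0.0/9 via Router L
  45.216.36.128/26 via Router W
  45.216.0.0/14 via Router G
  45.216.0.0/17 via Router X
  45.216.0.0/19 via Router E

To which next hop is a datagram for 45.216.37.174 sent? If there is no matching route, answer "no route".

Routes whose prefix contains 45.216.37.174:
  45.216.0.0/14 (45.216.0.0 - 45.219.255.255) -> Router G
  45.216.0.0/17 (45.216.0.0 - 45.216.127.255) -> Router X
More-specific entries that do NOT match:
  45.216.36.160/28 (45.216.36.160 - 45.216.36.175) does not contain 45.216.37.174
  45.216.45.160/27 (45.216.45.160 - 45.216.45.191) does not contain 45.216.37.174
  45.216.36.128/26 (45.216.36.128 - 45.216.36.191) does not contain 45.216.37.174
  45.216.44.0/22 (45.216.44.0 - 45.216.47.255) does not contain 45.216.37.174
  45.217.32.0/20 (45.217.32.0 - 45.217.47.255) does not contain 45.216.37.174
  45.216.0.0/19 (45.216.0.0 - 45.216.31.255) does not contain 45.216.37.174
Longest matching prefix is /17 -> next hop Router X.

Router X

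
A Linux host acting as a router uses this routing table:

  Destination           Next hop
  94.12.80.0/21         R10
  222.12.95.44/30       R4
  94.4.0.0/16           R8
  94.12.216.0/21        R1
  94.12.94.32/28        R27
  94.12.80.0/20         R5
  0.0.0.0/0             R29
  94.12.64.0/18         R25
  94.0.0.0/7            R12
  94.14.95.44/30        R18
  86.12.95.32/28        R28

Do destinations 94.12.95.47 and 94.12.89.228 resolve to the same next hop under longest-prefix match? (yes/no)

94.12.95.47: longest match 94.12.80.0/20 -> R5
94.12.89.228: longest match 94.12.80.0/20 -> R5

yes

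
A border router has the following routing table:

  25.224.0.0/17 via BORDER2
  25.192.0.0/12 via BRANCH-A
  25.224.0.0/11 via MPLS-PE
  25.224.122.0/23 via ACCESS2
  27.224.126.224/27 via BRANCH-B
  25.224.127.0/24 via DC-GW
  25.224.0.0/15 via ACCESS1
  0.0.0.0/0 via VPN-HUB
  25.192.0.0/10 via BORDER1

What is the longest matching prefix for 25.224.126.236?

25.224.0.0/17

Entries matching 25.224.126.236:
  0.0.0.0/0 (default, matches everything)
  25.192.0.0/10 (25.192.0.0 - 25.255.255.255)
  25.224.0.0/11 (25.224.0.0 - 25.255.255.255)
  25.224.0.0/15 (25.224.0.0 - 25.225.255.255)
  25.224.0.0/17 (25.224.0.0 - 25.224.127.255)
Most specific is 25.224.0.0/17.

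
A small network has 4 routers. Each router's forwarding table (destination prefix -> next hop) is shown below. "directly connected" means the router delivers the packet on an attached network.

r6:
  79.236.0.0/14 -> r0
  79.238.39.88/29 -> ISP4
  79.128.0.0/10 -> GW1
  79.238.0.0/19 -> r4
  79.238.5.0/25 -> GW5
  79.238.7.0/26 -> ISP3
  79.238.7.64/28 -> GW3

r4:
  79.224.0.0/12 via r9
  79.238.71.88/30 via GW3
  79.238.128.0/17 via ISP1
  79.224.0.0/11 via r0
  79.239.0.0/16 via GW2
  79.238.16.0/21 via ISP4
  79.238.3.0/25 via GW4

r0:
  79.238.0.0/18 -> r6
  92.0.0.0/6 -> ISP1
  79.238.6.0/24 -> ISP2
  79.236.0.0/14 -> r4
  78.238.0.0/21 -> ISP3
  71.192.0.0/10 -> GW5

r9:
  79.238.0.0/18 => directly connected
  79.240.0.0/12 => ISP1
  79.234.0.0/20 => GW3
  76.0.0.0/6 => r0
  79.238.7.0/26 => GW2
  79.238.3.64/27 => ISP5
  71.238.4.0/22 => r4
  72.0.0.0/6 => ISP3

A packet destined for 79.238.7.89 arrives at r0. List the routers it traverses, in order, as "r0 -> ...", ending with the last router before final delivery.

r0 -> r6 -> r4 -> r9

At r0: longest match for 79.238.7.89 is 79.238.0.0/18 -> r6
At r6: longest match for 79.238.7.89 is 79.238.0.0/19 -> r4
At r4: longest match for 79.238.7.89 is 79.224.0.0/12 -> r9
At r9: longest match for 79.238.7.89 is 79.238.0.0/18 -> directly connected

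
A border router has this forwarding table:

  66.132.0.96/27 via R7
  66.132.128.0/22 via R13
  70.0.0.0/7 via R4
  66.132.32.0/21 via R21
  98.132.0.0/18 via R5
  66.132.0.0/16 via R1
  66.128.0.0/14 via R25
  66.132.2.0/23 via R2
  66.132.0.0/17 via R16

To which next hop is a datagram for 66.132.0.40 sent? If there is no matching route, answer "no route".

Routes whose prefix contains 66.132.0.40:
  66.132.0.0/16 (66.132.0.0 - 66.132.255.255) -> R1
  66.132.0.0/17 (66.132.0.0 - 66.132.127.255) -> R16
More-specific entries that do NOT match:
  66.132.0.96/27 (66.132.0.96 - 66.132.0.127) does not contain 66.132.0.40
  66.132.2.0/23 (66.132.2.0 - 66.132.3.255) does not contain 66.132.0.40
  66.132.128.0/22 (66.132.128.0 - 66.132.131.255) does not contain 66.132.0.40
  66.132.32.0/21 (66.132.32.0 - 66.132.39.255) does not contain 66.132.0.40
  98.132.0.0/18 (98.132.0.0 - 98.132.63.255) does not contain 66.132.0.40
Longest matching prefix is /17 -> next hop R16.

R16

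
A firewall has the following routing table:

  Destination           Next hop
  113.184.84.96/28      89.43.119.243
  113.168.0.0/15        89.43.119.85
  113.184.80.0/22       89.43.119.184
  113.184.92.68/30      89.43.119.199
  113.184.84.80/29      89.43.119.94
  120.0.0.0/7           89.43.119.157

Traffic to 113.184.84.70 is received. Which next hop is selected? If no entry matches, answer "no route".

no route

No entry's prefix contains 113.184.84.70; there is no default route.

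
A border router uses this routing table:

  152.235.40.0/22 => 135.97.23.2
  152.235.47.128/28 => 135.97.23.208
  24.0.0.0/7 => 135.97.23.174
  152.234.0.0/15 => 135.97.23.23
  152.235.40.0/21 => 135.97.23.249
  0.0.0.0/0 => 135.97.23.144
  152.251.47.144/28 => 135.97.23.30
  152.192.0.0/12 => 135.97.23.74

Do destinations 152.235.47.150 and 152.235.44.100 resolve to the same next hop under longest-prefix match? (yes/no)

152.235.47.150: longest match 152.235.40.0/21 -> 135.97.23.249
152.235.44.100: longest match 152.235.40.0/21 -> 135.97.23.249

yes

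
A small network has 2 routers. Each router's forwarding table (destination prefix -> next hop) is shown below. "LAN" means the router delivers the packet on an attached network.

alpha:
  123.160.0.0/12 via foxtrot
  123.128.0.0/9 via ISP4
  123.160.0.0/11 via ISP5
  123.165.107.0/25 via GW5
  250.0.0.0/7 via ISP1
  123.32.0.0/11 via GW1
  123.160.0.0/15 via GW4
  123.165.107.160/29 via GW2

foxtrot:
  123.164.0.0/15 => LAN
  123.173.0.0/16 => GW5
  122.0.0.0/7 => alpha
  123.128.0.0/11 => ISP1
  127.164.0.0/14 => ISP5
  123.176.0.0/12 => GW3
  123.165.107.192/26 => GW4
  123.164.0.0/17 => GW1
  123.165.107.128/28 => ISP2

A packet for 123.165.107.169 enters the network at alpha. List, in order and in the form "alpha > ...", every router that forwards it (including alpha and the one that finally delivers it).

At alpha: longest match for 123.165.107.169 is 123.160.0.0/12 -> foxtrot
At foxtrot: longest match for 123.165.107.169 is 123.164.0.0/15 -> LAN

alpha > foxtrot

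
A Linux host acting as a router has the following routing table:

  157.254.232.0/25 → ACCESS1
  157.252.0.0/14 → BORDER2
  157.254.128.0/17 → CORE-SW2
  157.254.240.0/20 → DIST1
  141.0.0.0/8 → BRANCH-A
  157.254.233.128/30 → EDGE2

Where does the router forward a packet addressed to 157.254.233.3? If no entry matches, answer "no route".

CORE-SW2

Routes whose prefix contains 157.254.233.3:
  157.252.0.0/14 (157.252.0.0 - 157.255.255.255) -> BORDER2
  157.254.128.0/17 (157.254.128.0 - 157.254.255.255) -> CORE-SW2
More-specific entries that do NOT match:
  157.254.233.128/30 (157.254.233.128 - 157.254.233.131) does not contain 157.254.233.3
  157.254.232.0/25 (157.254.232.0 - 157.254.232.127) does not contain 157.254.233.3
  157.254.240.0/20 (157.254.240.0 - 157.254.255.255) does not contain 157.254.233.3
Longest matching prefix is /17 -> next hop CORE-SW2.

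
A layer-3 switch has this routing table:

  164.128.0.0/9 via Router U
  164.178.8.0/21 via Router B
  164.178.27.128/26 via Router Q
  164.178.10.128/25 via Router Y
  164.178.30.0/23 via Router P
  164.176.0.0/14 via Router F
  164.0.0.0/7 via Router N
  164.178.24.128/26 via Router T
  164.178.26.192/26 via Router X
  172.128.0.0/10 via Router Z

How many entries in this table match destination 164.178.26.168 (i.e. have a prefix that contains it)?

3

Prefixes containing 164.178.26.168:
  164.0.0.0/7 (164.0.0.0 - 165.255.255.255)
  164.128.0.0/9 (164.128.0.0 - 164.255.255.255)
  164.176.0.0/14 (164.176.0.0 - 164.179.255.255)
Total matching entries: 3.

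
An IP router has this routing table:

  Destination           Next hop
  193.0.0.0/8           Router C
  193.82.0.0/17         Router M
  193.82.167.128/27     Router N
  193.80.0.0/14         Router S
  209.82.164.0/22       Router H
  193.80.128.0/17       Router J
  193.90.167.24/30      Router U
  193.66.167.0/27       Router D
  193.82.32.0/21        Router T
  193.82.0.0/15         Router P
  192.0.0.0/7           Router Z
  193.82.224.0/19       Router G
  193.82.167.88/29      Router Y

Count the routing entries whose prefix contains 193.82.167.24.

Prefixes containing 193.82.167.24:
  192.0.0.0/7 (192.0.0.0 - 193.255.255.255)
  193.0.0.0/8 (193.0.0.0 - 193.255.255.255)
  193.80.0.0/14 (193.80.0.0 - 193.83.255.255)
  193.82.0.0/15 (193.82.0.0 - 193.83.255.255)
Total matching entries: 4.

4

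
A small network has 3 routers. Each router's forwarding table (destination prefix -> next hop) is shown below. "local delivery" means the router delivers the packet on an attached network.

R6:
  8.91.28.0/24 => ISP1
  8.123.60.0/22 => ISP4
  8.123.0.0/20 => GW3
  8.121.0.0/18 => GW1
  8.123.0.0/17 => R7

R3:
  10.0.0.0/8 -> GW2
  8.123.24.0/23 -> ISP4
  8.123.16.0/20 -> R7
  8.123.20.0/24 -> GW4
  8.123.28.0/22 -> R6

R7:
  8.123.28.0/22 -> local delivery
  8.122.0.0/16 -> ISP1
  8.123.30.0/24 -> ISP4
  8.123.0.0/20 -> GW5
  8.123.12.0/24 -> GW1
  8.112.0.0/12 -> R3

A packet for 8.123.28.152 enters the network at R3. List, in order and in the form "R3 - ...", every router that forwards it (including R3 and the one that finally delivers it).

R3 - R6 - R7

At R3: longest match for 8.123.28.152 is 8.123.28.0/22 -> R6
At R6: longest match for 8.123.28.152 is 8.123.0.0/17 -> R7
At R7: longest match for 8.123.28.152 is 8.123.28.0/22 -> local delivery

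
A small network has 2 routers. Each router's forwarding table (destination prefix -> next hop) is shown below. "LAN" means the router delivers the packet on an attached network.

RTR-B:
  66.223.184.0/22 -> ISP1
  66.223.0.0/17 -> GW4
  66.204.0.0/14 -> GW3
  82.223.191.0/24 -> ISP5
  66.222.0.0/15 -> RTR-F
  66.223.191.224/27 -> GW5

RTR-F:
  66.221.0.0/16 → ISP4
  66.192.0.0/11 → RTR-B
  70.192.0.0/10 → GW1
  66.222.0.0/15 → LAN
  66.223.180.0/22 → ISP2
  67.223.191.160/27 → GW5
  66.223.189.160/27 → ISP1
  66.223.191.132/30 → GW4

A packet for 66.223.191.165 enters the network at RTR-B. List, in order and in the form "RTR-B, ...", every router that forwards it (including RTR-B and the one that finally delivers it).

RTR-B, RTR-F

At RTR-B: longest match for 66.223.191.165 is 66.222.0.0/15 -> RTR-F
At RTR-F: longest match for 66.223.191.165 is 66.222.0.0/15 -> LAN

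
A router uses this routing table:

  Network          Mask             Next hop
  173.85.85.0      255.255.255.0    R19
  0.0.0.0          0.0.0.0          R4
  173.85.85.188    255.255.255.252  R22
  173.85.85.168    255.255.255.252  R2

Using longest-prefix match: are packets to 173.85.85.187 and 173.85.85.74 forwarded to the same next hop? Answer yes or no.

yes

173.85.85.187: longest match 173.85.85.0/24 -> R19
173.85.85.74: longest match 173.85.85.0/24 -> R19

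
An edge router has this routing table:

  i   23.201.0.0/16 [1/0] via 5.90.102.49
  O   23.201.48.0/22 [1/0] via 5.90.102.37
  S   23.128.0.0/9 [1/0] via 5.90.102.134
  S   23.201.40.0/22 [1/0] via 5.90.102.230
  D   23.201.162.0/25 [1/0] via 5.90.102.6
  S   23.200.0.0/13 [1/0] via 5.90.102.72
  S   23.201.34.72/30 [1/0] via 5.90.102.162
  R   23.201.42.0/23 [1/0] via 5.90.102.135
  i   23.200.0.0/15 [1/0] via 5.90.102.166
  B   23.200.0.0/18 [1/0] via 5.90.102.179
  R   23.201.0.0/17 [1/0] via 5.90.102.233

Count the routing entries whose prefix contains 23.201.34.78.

5

Prefixes containing 23.201.34.78:
  23.128.0.0/9 (23.128.0.0 - 23.255.255.255)
  23.200.0.0/13 (23.200.0.0 - 23.207.255.255)
  23.200.0.0/15 (23.200.0.0 - 23.201.255.255)
  23.201.0.0/16 (23.201.0.0 - 23.201.255.255)
  23.201.0.0/17 (23.201.0.0 - 23.201.127.255)
Total matching entries: 5.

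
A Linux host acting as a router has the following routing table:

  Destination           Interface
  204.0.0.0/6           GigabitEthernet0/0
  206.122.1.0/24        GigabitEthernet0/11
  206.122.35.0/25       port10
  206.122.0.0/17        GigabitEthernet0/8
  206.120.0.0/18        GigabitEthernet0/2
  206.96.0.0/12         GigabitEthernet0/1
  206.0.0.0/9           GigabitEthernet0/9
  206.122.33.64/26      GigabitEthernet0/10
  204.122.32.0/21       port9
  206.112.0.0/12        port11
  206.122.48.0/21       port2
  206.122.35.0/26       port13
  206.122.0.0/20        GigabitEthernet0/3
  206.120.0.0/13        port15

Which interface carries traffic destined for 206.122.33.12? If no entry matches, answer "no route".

Routes whose prefix contains 206.122.33.12:
  204.0.0.0/6 (204.0.0.0 - 207.255.255.255) -> GigabitEthernet0/0
  206.0.0.0/9 (206.0.0.0 - 206.127.255.255) -> GigabitEthernet0/9
  206.112.0.0/12 (206.112.0.0 - 206.127.255.255) -> port11
  206.120.0.0/13 (206.120.0.0 - 206.127.255.255) -> port15
  206.122.0.0/17 (206.122.0.0 - 206.122.127.255) -> GigabitEthernet0/8
More-specific entries that do NOT match:
  206.122.33.64/26 (206.122.33.64 - 206.122.33.127) does not contain 206.122.33.12
  206.122.35.0/26 (206.122.35.0 - 206.122.35.63) does not contain 206.122.33.12
  206.122.35.0/25 (206.122.35.0 - 206.122.35.127) does not contain 206.122.33.12
  206.122.1.0/24 (206.122.1.0 - 206.122.1.255) does not contain 206.122.33.12
  204.122.32.0/21 (204.122.32.0 - 204.122.39.255) does not contain 206.122.33.12
  206.122.48.0/21 (206.122.48.0 - 206.122.55.255) does not contain 206.122.33.12
  206.122.0.0/20 (206.122.0.0 - 206.122.15.255) does not contain 206.122.33.12
  206.120.0.0/18 (206.120.0.0 - 206.120.63.255) does not contain 206.122.33.12
Longest matching prefix is /17 -> interface GigabitEthernet0/8.

GigabitEthernet0/8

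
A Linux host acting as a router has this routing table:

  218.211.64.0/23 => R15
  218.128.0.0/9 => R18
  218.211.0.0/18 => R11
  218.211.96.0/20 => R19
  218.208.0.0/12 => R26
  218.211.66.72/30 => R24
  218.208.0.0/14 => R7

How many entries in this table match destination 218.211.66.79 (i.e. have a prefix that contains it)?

Prefixes containing 218.211.66.79:
  218.128.0.0/9 (218.128.0.0 - 218.255.255.255)
  218.208.0.0/12 (218.208.0.0 - 218.223.255.255)
  218.208.0.0/14 (218.208.0.0 - 218.211.255.255)
Total matching entries: 3.

3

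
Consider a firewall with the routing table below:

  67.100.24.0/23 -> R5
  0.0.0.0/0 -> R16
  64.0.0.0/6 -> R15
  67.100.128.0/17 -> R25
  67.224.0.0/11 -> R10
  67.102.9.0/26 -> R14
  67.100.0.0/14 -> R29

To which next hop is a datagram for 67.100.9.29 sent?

R29

Routes whose prefix contains 67.100.9.29:
  0.0.0.0/0 (default, matches everything) -> R16
  64.0.0.0/6 (64.0.0.0 - 67.255.255.255) -> R15
  67.100.0.0/14 (67.100.0.0 - 67.103.255.255) -> R29
More-specific entries that do NOT match:
  67.102.9.0/26 (67.102.9.0 - 67.102.9.63) does not contain 67.100.9.29
  67.100.24.0/23 (67.100.24.0 - 67.100.25.255) does not contain 67.100.9.29
  67.100.128.0/17 (67.100.128.0 - 67.100.255.255) does not contain 67.100.9.29
Longest matching prefix is /14 -> next hop R29.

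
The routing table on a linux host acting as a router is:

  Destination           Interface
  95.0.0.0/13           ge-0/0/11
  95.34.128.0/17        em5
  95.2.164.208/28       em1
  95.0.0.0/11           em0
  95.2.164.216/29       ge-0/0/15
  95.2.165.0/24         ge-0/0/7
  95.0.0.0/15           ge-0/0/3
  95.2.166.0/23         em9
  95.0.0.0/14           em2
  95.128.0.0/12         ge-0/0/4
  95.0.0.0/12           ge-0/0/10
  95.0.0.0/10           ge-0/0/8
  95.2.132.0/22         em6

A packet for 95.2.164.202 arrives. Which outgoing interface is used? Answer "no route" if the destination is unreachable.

em2

Routes whose prefix contains 95.2.164.202:
  95.0.0.0/10 (95.0.0.0 - 95.63.255.255) -> ge-0/0/8
  95.0.0.0/11 (95.0.0.0 - 95.31.255.255) -> em0
  95.0.0.0/12 (95.0.0.0 - 95.15.255.255) -> ge-0/0/10
  95.0.0.0/13 (95.0.0.0 - 95.7.255.255) -> ge-0/0/11
  95.0.0.0/14 (95.0.0.0 - 95.3.255.255) -> em2
More-specific entries that do NOT match:
  95.2.164.216/29 (95.2.164.216 - 95.2.164.223) does not contain 95.2.164.202
  95.2.164.208/28 (95.2.164.208 - 95.2.164.223) does not contain 95.2.164.202
  95.2.165.0/24 (95.2.165.0 - 95.2.165.255) does not contain 95.2.164.202
  95.2.166.0/23 (95.2.166.0 - 95.2.167.255) does not contain 95.2.164.202
  95.2.132.0/22 (95.2.132.0 - 95.2.135.255) does not contain 95.2.164.202
  95.34.128.0/17 (95.34.128.0 - 95.34.255.255) does not contain 95.2.164.202
  95.0.0.0/15 (95.0.0.0 - 95.1.255.255) does not contain 95.2.164.202
Longest matching prefix is /14 -> interface em2.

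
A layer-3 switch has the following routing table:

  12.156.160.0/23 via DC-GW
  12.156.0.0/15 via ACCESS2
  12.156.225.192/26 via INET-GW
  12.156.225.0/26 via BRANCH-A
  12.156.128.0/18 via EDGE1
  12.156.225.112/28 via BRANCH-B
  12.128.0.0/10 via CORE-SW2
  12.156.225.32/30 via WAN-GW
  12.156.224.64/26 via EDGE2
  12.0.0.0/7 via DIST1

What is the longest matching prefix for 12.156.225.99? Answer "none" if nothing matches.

12.156.0.0/15

Entries matching 12.156.225.99:
  12.0.0.0/7 (12.0.0.0 - 13.255.255.255)
  12.128.0.0/10 (12.128.0.0 - 12.191.255.255)
  12.156.0.0/15 (12.156.0.0 - 12.157.255.255)
Most specific is 12.156.0.0/15.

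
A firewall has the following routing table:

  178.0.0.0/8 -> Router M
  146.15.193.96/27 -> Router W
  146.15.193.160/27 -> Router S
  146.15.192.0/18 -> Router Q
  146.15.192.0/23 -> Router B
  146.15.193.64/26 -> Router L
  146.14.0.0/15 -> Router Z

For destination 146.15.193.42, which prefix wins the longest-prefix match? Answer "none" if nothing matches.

Entries matching 146.15.193.42:
  146.14.0.0/15 (146.14.0.0 - 146.15.255.255)
  146.15.192.0/18 (146.15.192.0 - 146.15.255.255)
  146.15.192.0/23 (146.15.192.0 - 146.15.193.255)
Most specific is 146.15.192.0/23.

146.15.192.0/23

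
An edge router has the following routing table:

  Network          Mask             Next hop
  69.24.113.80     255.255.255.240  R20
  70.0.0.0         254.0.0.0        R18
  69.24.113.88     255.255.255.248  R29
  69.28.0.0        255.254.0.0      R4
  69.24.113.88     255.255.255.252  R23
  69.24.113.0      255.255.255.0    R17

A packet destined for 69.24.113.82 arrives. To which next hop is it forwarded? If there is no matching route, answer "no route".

R20

Routes whose prefix contains 69.24.113.82:
  69.24.113.0/24 (69.24.113.0 - 69.24.113.255) -> R17
  69.24.113.80/28 (69.24.113.80 - 69.24.113.95) -> R20
More-specific entries that do NOT match:
  69.24.113.88/30 (69.24.113.88 - 69.24.113.91) does not contain 69.24.113.82
  69.24.113.88/29 (69.24.113.88 - 69.24.113.95) does not contain 69.24.113.82
Longest matching prefix is /28 -> next hop R20.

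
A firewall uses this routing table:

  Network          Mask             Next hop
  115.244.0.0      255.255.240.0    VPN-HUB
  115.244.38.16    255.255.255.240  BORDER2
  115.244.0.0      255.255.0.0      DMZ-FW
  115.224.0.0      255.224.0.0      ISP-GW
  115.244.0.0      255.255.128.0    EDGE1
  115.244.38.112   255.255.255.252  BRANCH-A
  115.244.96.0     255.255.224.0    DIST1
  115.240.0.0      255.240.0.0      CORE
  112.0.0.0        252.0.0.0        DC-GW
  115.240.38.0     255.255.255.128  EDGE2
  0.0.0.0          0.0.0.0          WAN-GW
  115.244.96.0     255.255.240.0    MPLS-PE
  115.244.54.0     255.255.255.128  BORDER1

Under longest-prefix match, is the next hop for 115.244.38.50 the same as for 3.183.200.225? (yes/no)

115.244.38.50: longest match 115.244.0.0/17 -> EDGE1
3.183.200.225: longest match 0.0.0.0/0 -> WAN-GW

no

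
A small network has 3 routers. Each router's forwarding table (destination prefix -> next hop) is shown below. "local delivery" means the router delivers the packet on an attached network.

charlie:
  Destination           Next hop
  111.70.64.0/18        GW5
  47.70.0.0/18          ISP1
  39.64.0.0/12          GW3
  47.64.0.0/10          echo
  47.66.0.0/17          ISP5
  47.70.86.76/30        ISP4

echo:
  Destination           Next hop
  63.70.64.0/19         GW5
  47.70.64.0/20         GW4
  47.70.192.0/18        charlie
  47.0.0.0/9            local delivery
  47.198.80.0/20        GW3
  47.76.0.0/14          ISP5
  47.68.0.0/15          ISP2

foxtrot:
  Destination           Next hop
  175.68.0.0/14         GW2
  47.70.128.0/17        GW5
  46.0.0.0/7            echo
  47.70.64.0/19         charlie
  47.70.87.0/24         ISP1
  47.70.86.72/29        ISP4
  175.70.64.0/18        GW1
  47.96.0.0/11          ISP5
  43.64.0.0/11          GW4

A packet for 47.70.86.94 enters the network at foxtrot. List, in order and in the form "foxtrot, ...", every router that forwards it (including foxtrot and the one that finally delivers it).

foxtrot, charlie, echo

At foxtrot: longest match for 47.70.86.94 is 47.70.64.0/19 -> charlie
At charlie: longest match for 47.70.86.94 is 47.64.0.0/10 -> echo
At echo: longest match for 47.70.86.94 is 47.0.0.0/9 -> local delivery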